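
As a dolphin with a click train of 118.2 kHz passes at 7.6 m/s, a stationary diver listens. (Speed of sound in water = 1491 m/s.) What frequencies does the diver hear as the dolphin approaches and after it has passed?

Approaching: f₁ = f · v/(v − v_s) = 118.2 × 1491/1483.4 ≈ 118.8 kHz.
Receding: f₂ = f · v/(v + v_s) = 118.2 × 1491/1498.6 ≈ 117.6 kHz.

118.8 kHz approaching; 117.6 kHz receding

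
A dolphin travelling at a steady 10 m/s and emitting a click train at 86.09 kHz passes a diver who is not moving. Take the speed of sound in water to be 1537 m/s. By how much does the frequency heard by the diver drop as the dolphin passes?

Approaching: f₁ = f · v/(v − v_s) = 86.09 × 1537/1527 ≈ 86.65 kHz.
Receding: f₂ = f · v/(v + v_s) = 86.09 × 1537/1547 ≈ 85.53 kHz.
Drop: f₁ − f₂ = 2f·v·v_s/(v² − v_s²) = 2 × 86.09 × 1537 × 10/(1537² − 10²) ≈ 1.12 kHz.

1.12 kHz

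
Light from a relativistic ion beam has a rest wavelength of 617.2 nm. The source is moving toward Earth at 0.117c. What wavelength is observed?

548.8 nm

Relativistic Doppler for wavelength: λ' = λ₀ · √((1 − β)/(1 + β)).
λ' = 617.2 × √(0.8830/1.1170) = 617.2 × 0.88911 ≈ 548.8 nm.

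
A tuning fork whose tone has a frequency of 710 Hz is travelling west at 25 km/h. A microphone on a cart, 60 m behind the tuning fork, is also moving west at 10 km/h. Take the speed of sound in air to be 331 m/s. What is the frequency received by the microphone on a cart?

25 km/h = 6.944 m/s; 10 km/h = 2.778 m/s.
The microphone on a cart is behind, so the tuning fork is moving away from it while the microphone on a cart is moving toward the tuning fork.
Both move, so f' = f · (v + v_o)/(v + v_s).
f' = 710 × (331 + 2.778)/(331 + 6.944) = 710 × 333.78/337.94 ≈ 701 Hz.

701 Hz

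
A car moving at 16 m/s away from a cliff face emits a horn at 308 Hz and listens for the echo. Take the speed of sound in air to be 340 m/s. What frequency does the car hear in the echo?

280 Hz

The cliff face receives the sound from a moving source: f₁ = f₀ · v/(v + v_e) = 308 × 340/356 ≈ 294 Hz.
On the return leg the car is a moving observer: f₂ = f₁ · (v − v_e)/v = 294 × 324/340 ≈ 280 Hz.
Equivalently f₂ = f₀ · (v − v_e)/(v + v_e).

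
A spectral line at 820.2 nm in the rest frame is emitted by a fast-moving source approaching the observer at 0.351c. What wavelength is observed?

568.5 nm

Relativistic Doppler for wavelength: λ' = λ₀ · √((1 − β)/(1 + β)).
λ' = 820.2 × √(0.6490/1.3510) = 820.2 × 0.69310 ≈ 568.5 nm.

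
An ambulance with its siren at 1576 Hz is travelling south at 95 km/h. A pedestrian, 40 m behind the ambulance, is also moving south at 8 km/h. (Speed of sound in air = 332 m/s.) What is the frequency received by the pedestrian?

1470 Hz

95 km/h = 26.39 m/s; 8 km/h = 2.222 m/s.
The pedestrian is behind, so the ambulance is moving away from it while the pedestrian is moving toward the ambulance.
General Doppler shift: f' = f · (v + v_o)/(v + v_s).
f' = 1576 × (332 + 2.222)/(332 + 26.39) = 1576 × 334.22/358.39 ≈ 1470 Hz.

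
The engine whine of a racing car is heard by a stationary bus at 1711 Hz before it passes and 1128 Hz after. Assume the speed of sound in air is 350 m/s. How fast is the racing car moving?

72 m/s

f₁/f₂ = (v + v_s)/(v − v_s), so v_s = v · (f₁ − f₂)/(f₁ + f₂).
v_s = 350 × (1711 − 1128)/(1711 + 1128) = 350 × 583/2839 ≈ 72 m/s.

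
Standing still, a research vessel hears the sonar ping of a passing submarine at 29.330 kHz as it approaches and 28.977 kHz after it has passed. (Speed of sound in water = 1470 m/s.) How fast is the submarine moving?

f₁/f₂ = (v + v_s)/(v − v_s), so v_s = v · (f₁ − f₂)/(f₁ + f₂).
v_s = 1470 × (29.330 − 28.977)/(29.330 + 28.977) = 1470 × 0.353/58.307 ≈ 8.9 m/s.

8.9 m/s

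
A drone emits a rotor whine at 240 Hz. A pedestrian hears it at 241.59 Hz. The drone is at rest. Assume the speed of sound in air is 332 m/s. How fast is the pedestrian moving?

2.20 m/s

f' > f, so the pedestrian is approaching.
f' = f · (v + v_o)/v ⇒ v_o = v · |f'/f − 1|.
v_o = 332 × |241.59/240 − 1| = 332 × 0.006625 ≈ 2.20 m/s.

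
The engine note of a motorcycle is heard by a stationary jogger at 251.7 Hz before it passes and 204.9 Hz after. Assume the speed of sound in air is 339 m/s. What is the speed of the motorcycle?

35 m/s

f₁/f₂ = (v + v_s)/(v − v_s), so v_s = v · (f₁ − f₂)/(f₁ + f₂).
v_s = 339 × (251.7 − 204.9)/(251.7 + 204.9) = 339 × 46.8/456.6 ≈ 35 m/s.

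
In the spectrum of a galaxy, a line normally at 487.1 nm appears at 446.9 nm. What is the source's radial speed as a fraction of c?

λ'/λ₀ = 0.9175 < 1 (blueshift), so the source is approaching.
λ'/λ₀ = √((1 − β)/(1 + β)) for an approaching source ⇒ β = (1 − r²)/(1 + r²) with r = λ'/λ₀.
β = (1 − 0.8418)/(1 + 0.8418) ≈ 0.086.

0.086c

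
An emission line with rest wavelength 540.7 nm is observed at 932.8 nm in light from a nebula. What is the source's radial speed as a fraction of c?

λ'/λ₀ = 1.7252 > 1 (redshift), so the source is receding.
λ'/λ₀ = √((1 + β)/(1 − β)) for a receding source ⇒ β = (r² − 1)/(r² + 1) with r = λ'/λ₀.
β = (2.9762 − 1)/(2.9762 + 1) ≈ 0.497.

0.497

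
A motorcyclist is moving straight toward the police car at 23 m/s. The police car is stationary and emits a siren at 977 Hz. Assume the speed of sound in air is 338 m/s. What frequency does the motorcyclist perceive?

1043 Hz

Moving observer, stationary source: f' = f · (v + v_o)/v.
f' = 977 × (338 + 23)/338 = 977 × 361/338 ≈ 1043 Hz.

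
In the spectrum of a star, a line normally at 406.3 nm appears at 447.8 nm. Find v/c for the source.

0.097

λ'/λ₀ = 1.1021 > 1 (redshift), so the source is receding.
λ'/λ₀ = √((1 + β)/(1 − β)) for a receding source ⇒ β = (r² − 1)/(r² + 1) with r = λ'/λ₀.
β = (1.2147 − 1)/(1.2147 + 1) ≈ 0.097.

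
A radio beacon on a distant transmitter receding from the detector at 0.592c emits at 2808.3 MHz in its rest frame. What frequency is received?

Relativistic Doppler for frequency: f' = f₀ · √((1 − β)/(1 + β)).
f' = 2808.3 × √(0.4080/1.5920) = 2808.3 × 0.50624 ≈ 1421.7 MHz.

1421.7 MHz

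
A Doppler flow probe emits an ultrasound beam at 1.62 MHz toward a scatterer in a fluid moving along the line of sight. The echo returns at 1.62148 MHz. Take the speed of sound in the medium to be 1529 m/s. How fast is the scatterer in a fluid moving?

0.70 m/s

Double Doppler shift off a moving reflector: f₂ = f₀ · (v + u)/(v − u) (u > 0 toward emitter).
Rearranging, u = v · (f₂ − f₀)/(f₂ + f₀) = 1529 × 0.00148/3.24148 ≈ 0.70 m/s.
So the scatterer in a fluid is moving at 0.70 m/s toward the emitter.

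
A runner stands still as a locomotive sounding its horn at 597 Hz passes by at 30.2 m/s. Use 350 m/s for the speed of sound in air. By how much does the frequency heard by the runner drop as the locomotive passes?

Approaching: f₁ = f · v/(v − v_s) = 597 × 350/319.8 ≈ 653 Hz.
Receding: f₂ = f · v/(v + v_s) = 597 × 350/380.2 ≈ 550 Hz.
Drop: f₁ − f₂ = 2f·v·v_s/(v² − v_s²) = 2 × 597 × 350 × 30.2/(350² − 30.2²) ≈ 104 Hz.

104 Hz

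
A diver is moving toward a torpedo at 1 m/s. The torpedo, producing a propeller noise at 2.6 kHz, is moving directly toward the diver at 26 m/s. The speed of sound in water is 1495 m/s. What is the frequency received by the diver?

With source approaching and observer approaching, f' = f · (v + v_o)/(v − v_s).
f' = 2.6 × (1495 + 1)/(1495 − 26) = 2.6 × 1496/1469 ≈ 2.65 kHz.

2.65 kHz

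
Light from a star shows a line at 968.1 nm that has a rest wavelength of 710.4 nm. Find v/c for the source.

0.300c

λ'/λ₀ = 1.3628 > 1 (redshift), so the source is receding.
λ'/λ₀ = √((1 + β)/(1 − β)) for a receding source ⇒ β = (r² − 1)/(r² + 1) with r = λ'/λ₀.
β = (1.8571 − 1)/(1.8571 + 1) ≈ 0.300.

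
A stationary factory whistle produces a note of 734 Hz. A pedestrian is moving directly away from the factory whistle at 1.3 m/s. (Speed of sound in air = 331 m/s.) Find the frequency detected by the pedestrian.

731 Hz

Only the observer moves, away from the source, so f' = f · (v − v_o)/v.
f' = 734 × (331 − 1.3)/331 = 734 × 329.7/331 ≈ 731 Hz.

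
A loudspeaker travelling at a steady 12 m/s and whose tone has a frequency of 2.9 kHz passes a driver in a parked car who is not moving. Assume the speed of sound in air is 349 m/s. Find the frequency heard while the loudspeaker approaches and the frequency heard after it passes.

3.00 kHz approaching; 2.80 kHz receding

Approaching: f₁ = f · v/(v − v_s) = 2.9 × 349/337 ≈ 3.00 kHz.
Receding: f₂ = f · v/(v + v_s) = 2.9 × 349/361 ≈ 2.80 kHz.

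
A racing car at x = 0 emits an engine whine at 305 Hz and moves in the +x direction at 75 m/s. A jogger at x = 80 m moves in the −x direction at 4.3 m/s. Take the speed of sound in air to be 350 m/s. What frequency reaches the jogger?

393 Hz

The observer lies on the +x side, so the source is heading toward the observer and the observer is heading toward the source.
With source approaching and observer approaching, f' = f · (v + v_o)/(v − v_s).
f' = 305 × (350 + 4.3)/(350 − 75) = 305 × 354.3/275 ≈ 393 Hz.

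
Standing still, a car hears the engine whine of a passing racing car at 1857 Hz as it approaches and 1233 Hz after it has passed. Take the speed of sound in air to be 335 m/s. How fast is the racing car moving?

f₁/f₂ = (v + v_s)/(v − v_s), so v_s = v · (f₁ − f₂)/(f₁ + f₂).
v_s = 335 × (1857 − 1233)/(1857 + 1233) = 335 × 624/3090 ≈ 68 m/s.

68 m/s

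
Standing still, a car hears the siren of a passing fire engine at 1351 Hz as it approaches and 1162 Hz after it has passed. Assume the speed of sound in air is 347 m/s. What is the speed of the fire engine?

f₁/f₂ = (v + v_s)/(v − v_s), so v_s = v · (f₁ − f₂)/(f₁ + f₂).
v_s = 347 × (1351 − 1162)/(1351 + 1162) = 347 × 189/2513 ≈ 26 m/s.

26 m/s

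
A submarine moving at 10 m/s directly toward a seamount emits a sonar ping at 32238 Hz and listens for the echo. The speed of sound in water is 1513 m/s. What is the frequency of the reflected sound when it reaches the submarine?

The seamount receives the sound from a moving source: f₁ = f₀ · v/(v − v_e) = 32238 × 1513/1503 ≈ 32452 Hz.
On the return leg the submarine is a moving observer: f₂ = f₁ · (v + v_e)/v = 32452 × 1523/1513 ≈ 32667 Hz.

32667 Hz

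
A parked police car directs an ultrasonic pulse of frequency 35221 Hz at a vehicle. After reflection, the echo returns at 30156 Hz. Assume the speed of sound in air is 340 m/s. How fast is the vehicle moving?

26 m/s

Double Doppler shift off a moving reflector: f₂ = f₀ · (v + u)/(v − u) (u > 0 toward emitter).
Rearranging, u = v · (f₂ − f₀)/(f₂ + f₀) = 340 × -5065/65377 ≈ -26 m/s.
So the vehicle is moving at 26 m/s away from the emitter.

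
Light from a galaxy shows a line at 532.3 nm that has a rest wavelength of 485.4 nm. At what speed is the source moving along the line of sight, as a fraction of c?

0.092

λ'/λ₀ = 1.0966 > 1 (redshift), so the source is receding.
λ'/λ₀ = √((1 + β)/(1 − β)) for a receding source ⇒ β = (r² − 1)/(r² + 1) with r = λ'/λ₀.
β = (1.2026 − 1)/(1.2026 + 1) ≈ 0.092.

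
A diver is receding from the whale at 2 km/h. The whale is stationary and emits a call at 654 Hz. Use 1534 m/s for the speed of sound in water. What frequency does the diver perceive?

2 km/h = 0.5556 m/s.
Only the observer moves, away from the source, so f' = f · (v − v_o)/v.
f' = 654 × (1534 − 0.5556)/1534 = 654 × 1533.4/1534 ≈ 654 Hz.

654 Hz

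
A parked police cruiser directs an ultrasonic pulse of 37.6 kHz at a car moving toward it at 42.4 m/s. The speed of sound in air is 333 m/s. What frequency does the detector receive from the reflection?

48.6 kHz

At the car (a moving observer), f₁ = f₀ · (v + u)/v = 37.6 × 375.4/333 ≈ 42.4 kHz.
The reflection then acts as a moving source: f₂ = f₁ · v/(v − u) ≈ 48.6 kHz.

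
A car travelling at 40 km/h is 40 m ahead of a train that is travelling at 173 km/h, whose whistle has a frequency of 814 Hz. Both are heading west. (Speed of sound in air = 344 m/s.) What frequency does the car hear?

173 km/h = 48.06 m/s; 40 km/h = 11.11 m/s.
The car is ahead, so the train is moving toward it while the car is moving away from the train.
General Doppler shift: f' = f · (v − v_o)/(v − v_s).
f' = 814 × (344 − 11.11)/(344 − 48.06) = 814 × 332.89/295.94 ≈ 916 Hz.

916 Hz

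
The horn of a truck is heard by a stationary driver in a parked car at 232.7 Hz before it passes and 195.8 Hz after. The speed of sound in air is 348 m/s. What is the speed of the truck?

30 m/s

f₁/f₂ = (v + v_s)/(v − v_s), so v_s = v · (f₁ − f₂)/(f₁ + f₂).
v_s = 348 × (232.7 − 195.8)/(232.7 + 195.8) = 348 × 36.9/428.5 ≈ 30 m/s.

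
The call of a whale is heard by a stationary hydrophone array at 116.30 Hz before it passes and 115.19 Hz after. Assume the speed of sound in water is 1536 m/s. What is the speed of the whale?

7.4 m/s

f₁/f₂ = (v + v_s)/(v − v_s), so v_s = v · (f₁ − f₂)/(f₁ + f₂).
v_s = 1536 × (116.30 − 115.19)/(116.30 + 115.19) = 1536 × 1.11/231.49 ≈ 7.4 m/s.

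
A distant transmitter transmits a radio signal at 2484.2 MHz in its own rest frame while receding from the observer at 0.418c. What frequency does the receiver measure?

Relativistic Doppler for frequency: f' = f₀ · √((1 − β)/(1 + β)).
f' = 2484.2 × √(0.5820/1.4180) = 2484.2 × 0.64065 ≈ 1591.5 MHz.

1591.5 MHz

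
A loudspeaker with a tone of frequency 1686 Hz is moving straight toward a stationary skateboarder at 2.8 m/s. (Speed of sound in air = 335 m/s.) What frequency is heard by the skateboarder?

With the source moving toward a stationary observer, f' = f · v/(v − v_s).
f' = 1686 × 335/(335 − 2.8) = 1686 × 335/332.2 ≈ 1700 Hz.

1700 Hz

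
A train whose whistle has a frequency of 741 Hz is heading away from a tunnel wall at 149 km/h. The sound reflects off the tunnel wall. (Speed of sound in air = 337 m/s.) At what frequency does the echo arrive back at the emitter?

149 km/h = 41.39 m/s.
The tunnel wall receives the sound from a moving source: f₁ = f₀ · v/(v + v_e) = 741 × 337/378.39 ≈ 660 Hz.
On the return leg the train is a moving observer: f₂ = f₁ · (v − v_e)/v = 660 × 295.61/337 ≈ 579 Hz.

579 Hz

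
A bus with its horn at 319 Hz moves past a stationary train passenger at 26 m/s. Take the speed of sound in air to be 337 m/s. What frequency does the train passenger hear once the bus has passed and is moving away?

296 Hz

Receding: f₂ = f · v/(v + v_s) = 319 × 337/363 ≈ 296 Hz.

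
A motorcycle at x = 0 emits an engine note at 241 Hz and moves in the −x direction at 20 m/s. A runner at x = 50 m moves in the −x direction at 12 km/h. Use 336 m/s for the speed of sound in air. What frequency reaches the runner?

12 km/h = 3.333 m/s.
The observer lies on the +x side, so the source is heading away from the observer and the observer is heading toward the source.
Both move, so f' = f · (v + v_o)/(v + v_s).
f' = 241 × (336 + 3.333)/(336 + 20) = 241 × 339.33/356 ≈ 230 Hz.

230 Hz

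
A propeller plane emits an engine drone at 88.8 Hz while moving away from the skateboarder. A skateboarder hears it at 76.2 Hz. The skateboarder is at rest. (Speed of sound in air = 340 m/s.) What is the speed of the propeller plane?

56 m/s

f' = f · v/(v + v_s) ⇒ v_s = v · |1 − f/f'|.
v_s = 340 × |1 − 88.8/76.2| = 340 × 0.1654 ≈ 56 m/s.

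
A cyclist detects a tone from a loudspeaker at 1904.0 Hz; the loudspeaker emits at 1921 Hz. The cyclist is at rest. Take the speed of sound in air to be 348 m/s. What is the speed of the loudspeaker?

3.1 m/s

f' < f, so the loudspeaker is receding.
f' = f · v/(v + v_s) ⇒ v_s = v · |1 − f/f'|.
v_s = 348 × |1 − 1921/1904.0| = 348 × 0.008929 ≈ 3.1 m/s.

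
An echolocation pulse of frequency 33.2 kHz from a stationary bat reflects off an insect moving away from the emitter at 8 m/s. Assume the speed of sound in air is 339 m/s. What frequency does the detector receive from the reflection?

31.7 kHz

The insect first receives the wave as a moving observer: f₁ = f₀ · (v − u)/v = 33.2 × (339 − 8)/339 ≈ 32.4 kHz.
On reflection it acts as a source moving away from the stationary detector: f₂ = f₁ · v/(v + u) = 32.4 × 339/347 ≈ 31.7 kHz.
Equivalently f₂ = f₀ · (v − u)/(v + u).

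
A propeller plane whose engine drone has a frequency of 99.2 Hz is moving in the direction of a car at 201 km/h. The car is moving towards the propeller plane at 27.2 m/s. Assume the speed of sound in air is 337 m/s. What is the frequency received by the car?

128 Hz

201 km/h = 55.83 m/s.
General Doppler shift: f' = f · (v + v_o)/(v − v_s).
f' = 99.2 × (337 + 27.2)/(337 − 55.83) = 99.2 × 364.2/281.17 ≈ 128 Hz.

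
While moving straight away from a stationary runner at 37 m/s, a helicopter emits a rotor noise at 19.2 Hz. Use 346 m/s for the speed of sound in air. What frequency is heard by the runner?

17.3 Hz

Moving source, stationary observer: f' = f · v/(v + v_s) since the source is receding.
f' = 19.2 × 346/(346 + 37) = 19.2 × 346/383 ≈ 17.3 Hz.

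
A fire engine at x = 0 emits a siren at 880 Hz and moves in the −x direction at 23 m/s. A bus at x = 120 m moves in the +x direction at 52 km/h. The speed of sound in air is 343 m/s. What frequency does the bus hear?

790 Hz

52 km/h = 14.44 m/s.
The observer lies on the +x side, so the source is heading away from the observer and the observer is heading away from the source.
General Doppler shift: f' = f · (v − v_o)/(v + v_s).
f' = 880 × (343 − 14.44)/(343 + 23) = 880 × 328.56/366 ≈ 790 Hz.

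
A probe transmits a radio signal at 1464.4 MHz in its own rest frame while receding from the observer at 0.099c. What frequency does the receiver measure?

1325.9 MHz

Relativistic Doppler for frequency: f' = f₀ · √((1 − β)/(1 + β)).
f' = 1464.4 × √(0.9010/1.0990) = 1464.4 × 0.90545 ≈ 1325.9 MHz.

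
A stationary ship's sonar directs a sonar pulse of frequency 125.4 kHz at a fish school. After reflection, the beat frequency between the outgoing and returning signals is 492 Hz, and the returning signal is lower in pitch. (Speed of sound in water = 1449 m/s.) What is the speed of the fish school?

Double Doppler shift off a moving reflector: f₂ = f₀ · (v + u)/(v − u) (u > 0 toward emitter).
Returning signal is lower, so f₂ = f₀ − Δf = 125400 − 492 = 124908 Hz.
Rearranging, u = v · (f₂ − f₀)/(f₂ + f₀) = 1449 × -492/250308 ≈ -2.85 m/s.
So the fish school is moving at 2.85 m/s away from the emitter.

2.85 m/s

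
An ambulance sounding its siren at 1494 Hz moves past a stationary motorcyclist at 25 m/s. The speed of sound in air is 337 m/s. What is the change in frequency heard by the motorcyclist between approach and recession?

Approaching: f₁ = f · v/(v − v_s) = 1494 × 337/312 ≈ 1614 Hz.
Receding: f₂ = f · v/(v + v_s) = 1494 × 337/362 ≈ 1391 Hz.
Drop: f₁ − f₂ = 2f·v·v_s/(v² − v_s²) = 2 × 1494 × 337 × 25/(337² − 25²) ≈ 223 Hz.

223 Hz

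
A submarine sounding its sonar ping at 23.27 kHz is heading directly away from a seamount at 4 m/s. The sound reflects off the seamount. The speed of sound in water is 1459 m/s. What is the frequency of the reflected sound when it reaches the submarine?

23.1 kHz

The seamount receives the sound from a moving source: f₁ = f₀ · v/(v + v_e) = 23.27 × 1459/1463 ≈ 23.2 kHz.
On the return leg the submarine is a moving observer: f₂ = f₁ · (v − v_e)/v = 23.2 × 1455/1459 ≈ 23.1 kHz.
Equivalently f₂ = f₀ · (v − v_e)/(v + v_e).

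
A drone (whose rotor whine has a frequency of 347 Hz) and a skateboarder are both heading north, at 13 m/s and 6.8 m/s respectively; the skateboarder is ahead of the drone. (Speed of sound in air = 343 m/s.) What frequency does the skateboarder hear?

354 Hz

The skateboarder is ahead, so the drone is moving toward it while the skateboarder is moving away from the drone.
General Doppler shift: f' = f · (v − v_o)/(v − v_s).
f' = 347 × (343 − 6.8)/(343 − 13) = 347 × 336.2/330 ≈ 354 Hz.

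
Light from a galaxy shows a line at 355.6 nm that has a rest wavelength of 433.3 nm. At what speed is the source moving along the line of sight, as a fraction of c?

0.195

λ'/λ₀ = 0.8207 < 1 (blueshift), so the source is approaching.
λ'/λ₀ = √((1 − β)/(1 + β)) for an approaching source ⇒ β = (1 − r²)/(1 + r²) with r = λ'/λ₀.
β = (1 − 0.6735)/(1 + 0.6735) ≈ 0.195.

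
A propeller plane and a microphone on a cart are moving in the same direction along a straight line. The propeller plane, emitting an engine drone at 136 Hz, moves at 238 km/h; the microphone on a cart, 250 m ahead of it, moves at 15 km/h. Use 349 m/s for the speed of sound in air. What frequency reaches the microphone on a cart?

166 Hz

238 km/h = 66.11 m/s; 15 km/h = 4.167 m/s.
The microphone on a cart is ahead, so the propeller plane is moving toward it while the microphone on a cart is moving away from the propeller plane.
With source approaching and observer receding, f' = f · (v − v_o)/(v − v_s).
f' = 136 × (349 − 4.167)/(349 − 66.11) = 136 × 344.83/282.89 ≈ 166 Hz.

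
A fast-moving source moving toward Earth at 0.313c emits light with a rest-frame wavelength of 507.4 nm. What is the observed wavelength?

367.0 nm

Relativistic Doppler for wavelength: λ' = λ₀ · √((1 − β)/(1 + β)).
λ' = 507.4 × √(0.6870/1.3130) = 507.4 × 0.72335 ≈ 367.0 nm.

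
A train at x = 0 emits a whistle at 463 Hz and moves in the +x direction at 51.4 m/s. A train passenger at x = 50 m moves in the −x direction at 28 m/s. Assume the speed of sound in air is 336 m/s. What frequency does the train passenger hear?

The observer lies on the +x side, so the source is heading toward the observer and the observer is heading toward the source.
General Doppler shift: f' = f · (v + v_o)/(v − v_s).
f' = 463 × (336 + 28)/(336 − 51.4) = 463 × 364/284.6 ≈ 592 Hz.

592 Hz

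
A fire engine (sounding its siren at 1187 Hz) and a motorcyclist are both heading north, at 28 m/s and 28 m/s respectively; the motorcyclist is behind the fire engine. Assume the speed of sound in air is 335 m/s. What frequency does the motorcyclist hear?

1187 Hz

The motorcyclist is behind, so the fire engine is moving away from it while the motorcyclist is moving toward the fire engine.
Both move, so f' = f · (v + v_o)/(v + v_s).
f' = 1187 × (335 + 28)/(335 + 28) = 1187 × 363/363 ≈ 1187 Hz.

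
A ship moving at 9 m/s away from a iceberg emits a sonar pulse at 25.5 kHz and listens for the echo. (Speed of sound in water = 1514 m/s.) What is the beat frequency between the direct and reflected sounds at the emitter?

The iceberg receives the sound from a moving source: f₁ = f₀ · v/(v + v_e) = 25.5 × 1514/1523 ≈ 25.349 kHz.
On the return leg the ship is a moving observer: f₂ = f₁ · (v − v_e)/v = 25.349 × 1505/1514 ≈ 25.199 kHz.
Equivalently f₂ = f₀ · (v − v_e)/(v + v_e).
Beat against the emitted tone (with f₀ = 25500 Hz): |f₂ − f₀| = 2v_e·f₀/(v + v_e) = 2 × 9 × 25500/1523 ≈ 301 Hz.

301 Hz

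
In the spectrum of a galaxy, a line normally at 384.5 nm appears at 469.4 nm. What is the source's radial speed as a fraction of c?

0.197c

λ'/λ₀ = 1.2208 > 1 (redshift), so the source is receding.
λ'/λ₀ = √((1 + β)/(1 − β)) for a receding source ⇒ β = (r² − 1)/(r² + 1) with r = λ'/λ₀.
β = (1.4904 − 1)/(1.4904 + 1) ≈ 0.197.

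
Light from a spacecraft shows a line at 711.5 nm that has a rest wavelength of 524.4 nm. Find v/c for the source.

λ'/λ₀ = 1.3568 > 1 (redshift), so the source is receding.
λ'/λ₀ = √((1 + β)/(1 − β)) for a receding source ⇒ β = (r² − 1)/(r² + 1) with r = λ'/λ₀.
β = (1.8409 − 1)/(1.8409 + 1) ≈ 0.296.

0.296c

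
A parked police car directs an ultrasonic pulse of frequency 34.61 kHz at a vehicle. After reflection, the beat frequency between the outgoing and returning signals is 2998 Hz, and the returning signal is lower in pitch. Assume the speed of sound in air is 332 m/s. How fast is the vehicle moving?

Double Doppler shift off a moving reflector: f₂ = f₀ · (v + u)/(v − u) (u > 0 toward emitter).
Returning signal is lower, so f₂ = f₀ − Δf = 34610 − 2998 = 31612 Hz.
Rearranging, u = v · (f₂ − f₀)/(f₂ + f₀) = 332 × -2998/66222 ≈ -15.0 m/s.
So the vehicle is moving at 15.0 m/s away from the emitter.

15.0 m/s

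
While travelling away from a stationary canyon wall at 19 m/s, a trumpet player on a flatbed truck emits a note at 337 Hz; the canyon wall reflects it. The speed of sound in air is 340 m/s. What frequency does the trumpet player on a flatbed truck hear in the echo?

301 Hz

The canyon wall receives the sound from a moving source: f₁ = f₀ · v/(v + v_e) = 337 × 340/359 ≈ 319 Hz.
On the return leg the trumpet player on a flatbed truck is a moving observer: f₂ = f₁ · (v − v_e)/v = 319 × 321/340 ≈ 301 Hz.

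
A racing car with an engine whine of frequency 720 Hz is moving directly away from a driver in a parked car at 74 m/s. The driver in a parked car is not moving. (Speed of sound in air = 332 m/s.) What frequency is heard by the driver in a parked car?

589 Hz

Moving source, stationary observer: f' = f · v/(v + v_s) since the source is receding.
f' = 720 × 332/(332 + 74) = 720 × 332/406 ≈ 589 Hz.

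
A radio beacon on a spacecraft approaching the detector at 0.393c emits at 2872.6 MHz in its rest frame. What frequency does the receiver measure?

4351.7 MHz

Relativistic Doppler for frequency: f' = f₀ · √((1 + β)/(1 − β)).
f' = 2872.6 × √(1.3930/0.6070) = 2872.6 × 1.51489 ≈ 4351.7 MHz.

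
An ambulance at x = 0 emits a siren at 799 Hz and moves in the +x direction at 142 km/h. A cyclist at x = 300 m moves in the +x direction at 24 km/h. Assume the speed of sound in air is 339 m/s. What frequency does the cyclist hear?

886 Hz

142 km/h = 39.44 m/s; 24 km/h = 6.667 m/s.
The observer lies on the +x side, so the source is heading toward the observer and the observer is heading away from the source.
With source approaching and observer receding, f' = f · (v − v_o)/(v − v_s).
f' = 799 × (339 − 6.667)/(339 − 39.44) = 799 × 332.33/299.56 ≈ 886 Hz.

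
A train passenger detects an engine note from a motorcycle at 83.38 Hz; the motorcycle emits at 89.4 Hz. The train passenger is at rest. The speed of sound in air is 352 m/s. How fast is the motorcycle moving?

25 m/s

f' < f, so the motorcycle is receding.
f' = f · v/(v + v_s) ⇒ v_s = v · |1 − f/f'|.
v_s = 352 × |1 − 89.4/83.38| = 352 × 0.0722 ≈ 25 m/s.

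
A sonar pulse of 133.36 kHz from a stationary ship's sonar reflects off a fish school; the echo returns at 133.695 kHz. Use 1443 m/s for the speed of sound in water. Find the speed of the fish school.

Double Doppler shift off a moving reflector: f₂ = f₀ · (v + u)/(v − u) (u > 0 toward emitter).
Rearranging, u = v · (f₂ − f₀)/(f₂ + f₀) = 1443 × 0.335/267.055 ≈ 1.81 m/s.
So the fish school is moving at 1.81 m/s toward the emitter.

1.81 m/s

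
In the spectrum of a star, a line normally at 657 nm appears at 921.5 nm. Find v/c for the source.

0.326

λ'/λ₀ = 1.4026 > 1 (redshift), so the source is receding.
λ'/λ₀ = √((1 + β)/(1 − β)) for a receding source ⇒ β = (r² − 1)/(r² + 1) with r = λ'/λ₀.
β = (1.9673 − 1)/(1.9673 + 1) ≈ 0.326.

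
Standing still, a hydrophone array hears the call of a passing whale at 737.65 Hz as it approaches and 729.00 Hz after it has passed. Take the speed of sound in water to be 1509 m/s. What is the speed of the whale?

8.9 m/s

f₁/f₂ = (v + v_s)/(v − v_s), so v_s = v · (f₁ − f₂)/(f₁ + f₂).
v_s = 1509 × (737.65 − 729.00)/(737.65 + 729.00) = 1509 × 8.65/1466.65 ≈ 8.9 m/s.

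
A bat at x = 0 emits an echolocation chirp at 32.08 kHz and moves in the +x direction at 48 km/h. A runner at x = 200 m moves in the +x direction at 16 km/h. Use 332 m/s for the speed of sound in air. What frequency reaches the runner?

33.0 kHz

48 km/h = 13.33 m/s; 16 km/h = 4.444 m/s.
The observer lies on the +x side, so the source is heading toward the observer and the observer is heading away from the source.
Both move, so f' = f · (v − v_o)/(v − v_s).
f' = 32.08 × (332 − 4.444)/(332 − 13.33) = 32.08 × 327.56/318.67 ≈ 33.0 kHz.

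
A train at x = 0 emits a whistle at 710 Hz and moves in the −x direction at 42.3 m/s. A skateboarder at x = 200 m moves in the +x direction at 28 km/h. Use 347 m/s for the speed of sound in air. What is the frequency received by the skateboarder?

28 km/h = 7.778 m/s.
The observer lies on the +x side, so the source is heading away from the observer and the observer is heading away from the source.
Both move, so f' = f · (v − v_o)/(v + v_s).
f' = 710 × (347 − 7.778)/(347 + 42.3) = 710 × 339.22/389.3 ≈ 619 Hz.

619 Hz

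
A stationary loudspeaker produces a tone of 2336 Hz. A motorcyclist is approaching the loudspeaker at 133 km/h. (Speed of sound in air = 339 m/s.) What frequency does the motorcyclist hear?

133 km/h = 36.94 m/s.
Only the observer moves, toward the source, so f' = f · (v + v_o)/v.
f' = 2336 × (339 + 36.94)/339 = 2336 × 375.94/339 ≈ 2591 Hz.

2591 Hz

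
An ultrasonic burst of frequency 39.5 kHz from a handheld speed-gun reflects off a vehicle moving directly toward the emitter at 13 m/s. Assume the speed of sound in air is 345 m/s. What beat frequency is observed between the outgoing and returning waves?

At the vehicle (a moving observer), f₁ = f₀ · (v + u)/v = 39.5 × 358/345 ≈ 40.99 kHz.
The reflection then acts as a moving source: f₂ = f₁ · v/(v − u) ≈ 42.59 kHz.
Equivalently f₂ = f₀ · (v + u)/(v − u).
Beat frequency (with f₀ = 39500 Hz): |f₂ − f₀| = 2u·f₀/(v − u) = 2 × 13 × 39500/332 ≈ 3093 Hz.

3093 Hz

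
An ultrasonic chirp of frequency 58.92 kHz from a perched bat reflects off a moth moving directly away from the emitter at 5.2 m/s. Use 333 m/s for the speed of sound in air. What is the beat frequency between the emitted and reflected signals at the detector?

At the moth (a moving observer), f₁ = f₀ · (v − u)/v = 58.92 × 327.8/333 ≈ 58.000 kHz.
On reflection it acts as a source moving away from the stationary detector: f₂ = f₁ · v/(v + u) = 58.000 × 333/338.2 ≈ 57.108 kHz.
Beat frequency (with f₀ = 58920 Hz): |f₂ − f₀| = 2u·f₀/(v + u) = 2 × 5.2 × 58920/338.2 ≈ 1812 Hz.

1812 Hz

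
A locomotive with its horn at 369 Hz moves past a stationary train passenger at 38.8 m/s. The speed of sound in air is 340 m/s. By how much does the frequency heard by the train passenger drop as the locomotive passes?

85.3 Hz

Approaching: f₁ = f · v/(v − v_s) = 369 × 340/301.2 ≈ 416.5 Hz.
Receding: f₂ = f · v/(v + v_s) = 369 × 340/378.8 ≈ 331.2 Hz.
Drop: f₁ − f₂ = 2f·v·v_s/(v² − v_s²) = 2 × 369 × 340 × 38.8/(340² − 38.8²) ≈ 85.3 Hz.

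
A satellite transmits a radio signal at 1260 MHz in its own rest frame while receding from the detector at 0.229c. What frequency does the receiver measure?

Relativistic Doppler for frequency: f' = f₀ · √((1 − β)/(1 + β)).
f' = 1260 × √(0.7710/1.2290) = 1260 × 0.79205 ≈ 998.0 MHz.

998.0 MHz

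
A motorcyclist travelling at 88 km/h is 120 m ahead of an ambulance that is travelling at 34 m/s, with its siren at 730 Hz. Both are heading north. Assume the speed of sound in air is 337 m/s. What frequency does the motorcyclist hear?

88 km/h = 24.44 m/s.
The motorcyclist is ahead, so the ambulance is moving toward it while the motorcyclist is moving away from the ambulance.
General Doppler shift: f' = f · (v − v_o)/(v − v_s).
f' = 730 × (337 − 24.44)/(337 − 34) = 730 × 312.56/303 ≈ 753 Hz.

753 Hz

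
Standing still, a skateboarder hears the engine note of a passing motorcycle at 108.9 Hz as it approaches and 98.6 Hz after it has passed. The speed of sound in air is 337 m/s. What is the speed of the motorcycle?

16.7 m/s

f₁/f₂ = (v + v_s)/(v − v_s), so v_s = v · (f₁ − f₂)/(f₁ + f₂).
v_s = 337 × (108.9 − 98.6)/(108.9 + 98.6) = 337 × 10.3/207.5 ≈ 16.7 m/s.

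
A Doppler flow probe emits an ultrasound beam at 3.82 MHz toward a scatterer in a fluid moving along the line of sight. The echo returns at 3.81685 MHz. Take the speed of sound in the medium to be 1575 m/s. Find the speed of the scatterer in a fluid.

0.65 m/s

Double Doppler shift off a moving reflector: f₂ = f₀ · (v + u)/(v − u) (u > 0 toward emitter).
Rearranging, u = v · (f₂ − f₀)/(f₂ + f₀) = 1575 × -0.00315/7.63685 ≈ -0.65 m/s.
So the scatterer in a fluid is moving at 0.65 m/s away from the emitter.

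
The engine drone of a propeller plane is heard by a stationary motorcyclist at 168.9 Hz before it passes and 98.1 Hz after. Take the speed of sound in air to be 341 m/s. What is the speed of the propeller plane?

90 m/s

f₁/f₂ = (v + v_s)/(v − v_s), so v_s = v · (f₁ − f₂)/(f₁ + f₂).
v_s = 341 × (168.9 − 98.1)/(168.9 + 98.1) = 341 × 70.8/267.0 ≈ 90 m/s.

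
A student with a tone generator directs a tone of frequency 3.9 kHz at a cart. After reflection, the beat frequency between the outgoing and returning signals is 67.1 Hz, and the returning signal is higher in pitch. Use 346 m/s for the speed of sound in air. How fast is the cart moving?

2.95 m/s

Double Doppler shift off a moving reflector: f₂ = f₀ · (v + u)/(v − u) (u > 0 toward emitter).
Returning signal is higher, so f₂ = f₀ + Δf = 3900 + 67.1 = 3967.1 Hz.
Rearranging, u = v · (f₂ − f₀)/(f₂ + f₀) = 346 × 67.1/7867.1 ≈ 2.95 m/s.
So the cart is moving at 2.95 m/s toward the emitter.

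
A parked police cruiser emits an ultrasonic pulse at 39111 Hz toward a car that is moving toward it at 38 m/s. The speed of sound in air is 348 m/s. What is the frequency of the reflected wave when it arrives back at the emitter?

The car first receives the wave as a moving observer: f₁ = f₀ · (v + u)/v = 39111 × (348 + 38)/348 ≈ 43382 Hz.
On reflection it acts as a source moving toward the stationary detector: f₂ = f₁ · v/(v − u) = 43382 × 348/310 ≈ 48700 Hz.
Equivalently f₂ = f₀ · (v + u)/(v − u).

48700 Hz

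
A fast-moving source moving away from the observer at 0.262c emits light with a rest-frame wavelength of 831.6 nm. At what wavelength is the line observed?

1087.5 nm

Relativistic Doppler for wavelength: λ' = λ₀ · √((1 + β)/(1 − β)).
λ' = 831.6 × √(1.2620/0.7380) = 831.6 × 1.30768 ≈ 1087.5 nm.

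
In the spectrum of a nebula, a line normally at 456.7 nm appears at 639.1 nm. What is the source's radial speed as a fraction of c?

0.324c

λ'/λ₀ = 1.3994 > 1 (redshift), so the source is receding.
λ'/λ₀ = √((1 + β)/(1 − β)) for a receding source ⇒ β = (r² − 1)/(r² + 1) with r = λ'/λ₀.
β = (1.9583 − 1)/(1.9583 + 1) ≈ 0.324.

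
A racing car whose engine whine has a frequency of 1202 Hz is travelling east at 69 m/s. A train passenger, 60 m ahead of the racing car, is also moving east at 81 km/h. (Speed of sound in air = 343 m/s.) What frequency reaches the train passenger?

1406 Hz

81 km/h = 22.5 m/s.
The train passenger is ahead, so the racing car is moving toward it while the train passenger is moving away from the racing car.
General Doppler shift: f' = f · (v − v_o)/(v − v_s).
f' = 1202 × (343 − 22.5)/(343 − 69) = 1202 × 320.5/274 ≈ 1406 Hz.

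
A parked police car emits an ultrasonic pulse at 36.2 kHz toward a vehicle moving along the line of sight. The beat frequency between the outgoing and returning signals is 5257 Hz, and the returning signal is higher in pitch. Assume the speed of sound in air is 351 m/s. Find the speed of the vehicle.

23.8 m/s

Double Doppler shift off a moving reflector: f₂ = f₀ · (v + u)/(v − u) (u > 0 toward emitter).
Returning signal is higher, so f₂ = f₀ + Δf = 36200 + 5257 = 41457 Hz.
Rearranging, u = v · (f₂ − f₀)/(f₂ + f₀) = 351 × 5257/77657 ≈ 23.8 m/s.
So the vehicle is moving at 23.8 m/s toward the emitter.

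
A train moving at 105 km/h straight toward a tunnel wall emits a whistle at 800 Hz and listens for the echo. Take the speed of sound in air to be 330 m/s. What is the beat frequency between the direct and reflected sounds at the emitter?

155 Hz

105 km/h = 29.17 m/s.
The tunnel wall receives the sound from a moving source: f₁ = f₀ · v/(v − v_e) = 800 × 330/300.83 ≈ 877.6 Hz.
On the return leg the train is a moving observer: f₂ = f₁ · (v + v_e)/v = 877.6 × 359.17/330 ≈ 955.1 Hz.
Beat against the emitted tone: |f₂ − f₀| = 2v_e·f₀/(v − v_e) = 2 × 29.17 × 800/300.83 ≈ 155 Hz.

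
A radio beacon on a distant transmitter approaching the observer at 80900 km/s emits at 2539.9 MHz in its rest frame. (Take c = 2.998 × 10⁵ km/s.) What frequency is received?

β = v/c = 80900/299800 = 0.2698.
Relativistic Doppler for frequency: f' = f₀ · √((1 + β)/(1 − β)).
f' = 2539.9 × √(1.2698/0.7302) = 2539.9 × 1.31877 ≈ 3349.5 MHz.

3349.5 MHz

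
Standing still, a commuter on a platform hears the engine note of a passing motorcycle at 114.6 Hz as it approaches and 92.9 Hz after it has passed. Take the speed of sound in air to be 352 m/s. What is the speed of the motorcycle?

37 m/s

f₁/f₂ = (v + v_s)/(v − v_s), so v_s = v · (f₁ − f₂)/(f₁ + f₂).
v_s = 352 × (114.6 − 92.9)/(114.6 + 92.9) = 352 × 21.7/207.5 ≈ 37 m/s.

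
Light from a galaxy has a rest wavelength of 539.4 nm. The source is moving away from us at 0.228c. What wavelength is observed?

Relativistic Doppler for wavelength: λ' = λ₀ · √((1 + β)/(1 − β)).
λ' = 539.4 × √(1.2280/0.7720) = 539.4 × 1.26122 ≈ 680.3 nm.

680.3 nm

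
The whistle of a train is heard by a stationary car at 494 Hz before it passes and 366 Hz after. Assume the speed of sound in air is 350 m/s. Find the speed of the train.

52 m/s

f₁/f₂ = (v + v_s)/(v − v_s), so v_s = v · (f₁ − f₂)/(f₁ + f₂).
v_s = 350 × (494 − 366)/(494 + 366) = 350 × 128/860 ≈ 52 m/s.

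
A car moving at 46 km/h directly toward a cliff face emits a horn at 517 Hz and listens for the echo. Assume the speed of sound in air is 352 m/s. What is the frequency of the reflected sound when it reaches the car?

556 Hz

46 km/h = 12.78 m/s.
The cliff face receives the sound from a moving source: f₁ = f₀ · v/(v − v_e) = 517 × 352/339.22 ≈ 536 Hz.
On the return leg the car is a moving observer: f₂ = f₁ · (v + v_e)/v = 536 × 364.78/352 ≈ 556 Hz.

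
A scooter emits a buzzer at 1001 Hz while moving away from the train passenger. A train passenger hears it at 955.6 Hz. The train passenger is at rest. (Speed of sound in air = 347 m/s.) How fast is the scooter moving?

16.5 m/s

f' = f · v/(v + v_s) ⇒ v_s = v · |1 − f/f'|.
v_s = 347 × |1 − 1001/955.6| = 347 × 0.04751 ≈ 16.5 m/s.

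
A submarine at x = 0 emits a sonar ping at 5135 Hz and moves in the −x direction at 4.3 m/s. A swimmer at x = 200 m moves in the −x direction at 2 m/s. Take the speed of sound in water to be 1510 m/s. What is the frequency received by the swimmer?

5127 Hz

The observer lies on the +x side, so the source is heading away from the observer and the observer is heading toward the source.
Both move, so f' = f · (v + v_o)/(v + v_s).
f' = 5135 × (1510 + 2)/(1510 + 4.3) = 5135 × 1512/1514.3 ≈ 5127 Hz.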